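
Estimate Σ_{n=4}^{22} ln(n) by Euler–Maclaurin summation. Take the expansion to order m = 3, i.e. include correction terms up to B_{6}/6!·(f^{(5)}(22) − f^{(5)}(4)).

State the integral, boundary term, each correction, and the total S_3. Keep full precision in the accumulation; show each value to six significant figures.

S_3 ≈ 46.6794

The integral term ∫_4^22 ln(x) dx = 44.4578.
Boundary: ½(f(4) + f(22)) = ½(1.38629 + 3.09104) = 2.23867.
So far: 46.6964.
k=1: B_{2}/(2)! × [f^{(1)}(22) − f^{(1)}(4)] = 1/12 × (0.0454545 − 0.250000) = -0.0170455.
After k=1: 46.6794.
k=2: B_{4}/(4)! × [f^{(3)}(22) − f^{(3)}(4)] = −1/720 × (0.000187829 − 0.0312500) = 4.31419e-05.
After k=2: 46.6794.
k=3: B_{6}/(6)! × [f^{(5)}(22) − f^{(5)}(4)] = 1/30240 × (4.65691e-06 − 0.0234375) = -7.74896e-07.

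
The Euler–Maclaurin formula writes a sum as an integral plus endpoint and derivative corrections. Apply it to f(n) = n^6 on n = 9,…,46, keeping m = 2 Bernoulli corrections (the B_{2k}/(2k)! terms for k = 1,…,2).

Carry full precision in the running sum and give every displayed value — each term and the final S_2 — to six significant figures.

S_2 ≈ 6.70993e+10

Integral: ∫_9^46 x^6 dx = 6.22590e+10.
Endpoint term: (f(9) + f(46))/2 = (531441 + 9.47430e+09)/2 = 4.73741e+09.
So far: 6.69964e+10.
Correction k=1: B_{2}/2! · (f^{(1)}(46) − f^{(1)}(9)) = 1/12 · (1.23578e+09 − 354294) = 1.02952e+08.
After k=1: 6.70993e+10.
Correction k=2: B_{4}/4! · (f^{(3)}(46) − f^{(3)}(9)) = −1/720 · (1.16803e+07 − 87480.0) = -16101.2.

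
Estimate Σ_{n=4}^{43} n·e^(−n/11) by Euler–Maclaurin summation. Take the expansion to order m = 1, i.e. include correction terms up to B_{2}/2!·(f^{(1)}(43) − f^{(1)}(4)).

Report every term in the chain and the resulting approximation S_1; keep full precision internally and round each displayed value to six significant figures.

The integral term ∫_4^43 x·e^(−x/11) dx = 102.784.
Endpoint term: (f(4) + f(43))/2 = (2.78058 + 0.862525)/2 = 1.82155.
Integral + boundary = 104.605.
Correction k=1: B_{2}/2! · (f^{(1)}(43) − f^{(1)}(4)) = 1/12 · (-0.0583527 − 0.442364) = -0.0417264.

S_1 ≈ 104.564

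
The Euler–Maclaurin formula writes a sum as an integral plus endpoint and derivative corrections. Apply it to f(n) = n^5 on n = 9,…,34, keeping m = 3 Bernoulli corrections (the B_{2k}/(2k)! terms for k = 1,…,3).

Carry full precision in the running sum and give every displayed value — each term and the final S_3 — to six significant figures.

S_3 ≈ 2.80680e+08

The integral term ∫_9^34 x^5 dx = 2.57379e+08.
Endpoint term: (f(9) + f(34))/2 = (59049.0 + 4.54354e+07)/2 = 2.27472e+07.
Integral + boundary = 2.80126e+08.
Correction k=1: B_{2}/2! · (f^{(1)}(34) − f^{(1)}(9)) = 1/12 · (6.68168e+06 − 32805.0) = 554073.
After k=1: 2.80680e+08.
Correction k=2: B_{4}/4! · (f^{(3)}(34) − f^{(3)}(9)) = −1/720 · (69360.0 − 4860.00) = -89.5833.
After k=2: 2.80680e+08.
Correction k=3: B_{6}/6! · (f^{(5)}(34) − f^{(5)}(9)) = 1/30240 · (120.000 − 120.000) = 0.00000.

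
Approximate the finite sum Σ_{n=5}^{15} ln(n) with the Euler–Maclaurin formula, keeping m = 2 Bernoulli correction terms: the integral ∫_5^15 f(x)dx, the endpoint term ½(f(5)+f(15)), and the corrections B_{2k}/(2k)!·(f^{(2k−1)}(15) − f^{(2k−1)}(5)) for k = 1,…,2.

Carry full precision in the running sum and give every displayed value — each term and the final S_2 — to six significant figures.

S_2 ≈ 24.7212

The integral term ∫_5^15 ln(x) dx = 22.5736.
Boundary: ½(f(5) + f(15)) = ½(1.60944 + 2.70805) = 2.15874.
Integral + boundary = 24.7323.
k=1: B_{2}/(2)! × [f^{(1)}(15) − f^{(1)}(5)] = 1/12 × (0.0666667 − 0.200000) = -0.0111111.
After k=1: 24.7212.
k=2: B_{4}/(4)! × [f^{(3)}(15) − f^{(3)}(5)] = −1/720 × (0.000592593 − 0.0160000) = 2.13992e-05.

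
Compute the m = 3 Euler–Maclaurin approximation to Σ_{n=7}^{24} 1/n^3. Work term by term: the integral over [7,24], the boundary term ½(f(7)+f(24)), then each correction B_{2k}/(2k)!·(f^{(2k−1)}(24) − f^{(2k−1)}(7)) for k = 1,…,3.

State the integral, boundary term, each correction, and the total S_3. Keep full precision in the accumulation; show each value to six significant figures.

S_3 ≈ 0.0109326

Integral: ∫_7^24 1/x^3 dx = 0.00933603.
½[f(7) + f(24)] = ½[0.00291545 + 7.23380e-05] = 0.00149389.
Integral + boundary = 0.0108299.
Correction k=1: B_{2}/2! · (f^{(1)}(24) − f^{(1)}(7)) = 1/12 · (-9.04225e-06 − (-0.00124948)) = 0.000103370.
Running total after k=1: 0.0109333.
Correction k=2: B_{4}/4! · (f^{(3)}(24) − f^{(3)}(7)) = −1/720 · (-3.13967e-07 − (-0.000509992)) = -7.07886e-07.
Running total after k=2: 0.0109326.
Correction k=3: B_{6}/6! · (f^{(5)}(24) − f^{(5)}(7)) = 1/30240 · (-2.28934e-08 − (-0.000437136)) = 1.44548e-08.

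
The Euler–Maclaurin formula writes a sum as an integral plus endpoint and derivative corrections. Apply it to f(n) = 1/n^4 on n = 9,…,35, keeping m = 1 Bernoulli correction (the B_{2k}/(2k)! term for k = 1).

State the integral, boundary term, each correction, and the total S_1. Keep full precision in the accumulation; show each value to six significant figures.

The integral term ∫_9^35 1/x^4 dx = 0.000449473.
Boundary: ½(f(9) + f(35)) = ½(0.000152416 + 6.66389e-07) = 7.65411e-05.
Running total after boundary: 0.000526014.
k=1: B_{2}/(2)! × [f^{(1)}(35) − f^{(1)}(9)] = 1/12 × (-7.61587e-08 − (-6.77404e-05)) = 5.63868e-06.

S_1 ≈ 0.000531653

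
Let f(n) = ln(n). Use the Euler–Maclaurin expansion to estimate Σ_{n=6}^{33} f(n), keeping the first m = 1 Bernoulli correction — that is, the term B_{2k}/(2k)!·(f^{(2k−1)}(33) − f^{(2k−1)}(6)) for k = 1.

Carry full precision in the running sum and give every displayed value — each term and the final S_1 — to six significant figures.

The integral term ∫_6^33 ln(x) dx = 77.6342.
½[f(6) + f(33)] = ½[1.79176 + 3.49651] = 2.64413.
So far: 80.2783.
Correction k=1: B_{2}/2! · (f^{(1)}(33) − f^{(1)}(6)) = 1/12 · (0.0303030 − 0.166667) = -0.0113636.

S_1 ≈ 80.2670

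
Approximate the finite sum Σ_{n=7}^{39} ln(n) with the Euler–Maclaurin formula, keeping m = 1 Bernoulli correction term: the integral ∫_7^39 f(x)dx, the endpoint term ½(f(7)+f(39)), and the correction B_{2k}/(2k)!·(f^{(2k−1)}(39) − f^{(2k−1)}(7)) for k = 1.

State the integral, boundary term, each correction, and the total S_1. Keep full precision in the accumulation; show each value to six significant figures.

∫_7^39 ln(x) dx evaluates to 97.2575.
½[f(7) + f(39)] = ½[1.94591 + 3.66356] = 2.80474.
Running total after boundary: 100.062.
k=1: B_{2}/(2)! × [f^{(1)}(39) − f^{(1)}(7)] = 1/12 × (0.0256410 − 0.142857) = -0.00976801.

S_1 ≈ 100.053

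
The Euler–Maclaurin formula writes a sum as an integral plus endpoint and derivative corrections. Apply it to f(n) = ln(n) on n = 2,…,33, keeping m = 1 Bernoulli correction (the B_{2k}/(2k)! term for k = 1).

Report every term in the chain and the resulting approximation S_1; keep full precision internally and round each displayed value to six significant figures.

S_1 ≈ 85.0541

Integral: ∫_2^33 ln(x) dx = 82.9985.
½[f(2) + f(33)] = ½[0.693147 + 3.49651] = 2.09483.
Integral + boundary = 85.0933.
k=1: B_{2}/(2)! × [f^{(1)}(33) − f^{(1)}(2)] = 1/12 × (0.0303030 − 0.500000) = -0.0391414.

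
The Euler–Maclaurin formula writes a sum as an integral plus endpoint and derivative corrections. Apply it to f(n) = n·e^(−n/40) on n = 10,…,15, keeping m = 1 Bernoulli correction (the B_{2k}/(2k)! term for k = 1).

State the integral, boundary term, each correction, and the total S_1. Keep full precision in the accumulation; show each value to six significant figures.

Integral: ∫_10^15 x·e^(−x/40) dx = 45.5652.
Endpoint term: (f(10) + f(15))/2 = (7.78801 + 10.3093)/2 = 9.04867.
Integral + boundary = 54.6138.
Correction k=1: B_{2}/2! · (f^{(1)}(15) − f^{(1)}(10)) = 1/12 · (0.429556 − 0.584101) = -0.0128787.

S_1 ≈ 54.6009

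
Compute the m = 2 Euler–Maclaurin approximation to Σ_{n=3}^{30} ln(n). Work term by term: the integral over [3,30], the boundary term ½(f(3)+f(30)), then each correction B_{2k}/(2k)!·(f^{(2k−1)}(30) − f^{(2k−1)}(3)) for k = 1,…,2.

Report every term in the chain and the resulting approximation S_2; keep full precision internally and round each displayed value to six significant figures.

Integral: ∫_3^30 ln(x) dx = 71.7401.
Boundary: ½(f(3) + f(30)) = ½(1.09861 + 3.40120) = 2.24990.
Integral + boundary = 73.9900.
Order-1 term: 1/12 · (0.0333333 − 0.333333) = -0.0250000.
After k=1: 73.9650.
Order-2 term: −1/720 · (7.40741e-05 − 0.0740741) = 0.000102778.

S_2 ≈ 73.9651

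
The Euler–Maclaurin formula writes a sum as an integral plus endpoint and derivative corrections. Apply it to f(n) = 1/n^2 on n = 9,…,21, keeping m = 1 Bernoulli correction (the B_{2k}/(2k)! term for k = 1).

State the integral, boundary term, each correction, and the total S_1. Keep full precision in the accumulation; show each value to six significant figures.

S_1 ≈ 0.0710093

∫_9^21 1/x^2 dx evaluates to 0.0634921.
Boundary: ½(f(9) + f(21)) = ½(0.0123457 + 0.00226757) = 0.00730663.
Integral + boundary = 0.0707987.
Order-1 term: 1/12 · (-0.000215959 − (-0.00274348)) = 0.000210627.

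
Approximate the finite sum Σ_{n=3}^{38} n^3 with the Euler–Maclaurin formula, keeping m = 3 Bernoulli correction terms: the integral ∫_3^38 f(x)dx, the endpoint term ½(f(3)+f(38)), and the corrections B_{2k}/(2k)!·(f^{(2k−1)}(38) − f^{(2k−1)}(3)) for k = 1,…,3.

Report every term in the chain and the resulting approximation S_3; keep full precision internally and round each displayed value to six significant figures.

S_3 ≈ 549072

Integral: ∫_3^38 x^3 dx = 521264.
Endpoint term: (f(3) + f(38))/2 = (27.0000 + 54872.0)/2 = 27449.5.
Integral + boundary = 548713.
Correction k=1: B_{2}/2! · (f^{(1)}(38) − f^{(1)}(3)) = 1/12 · (4332.00 − 27.0000) = 358.750.
Running total after k=1: 549072.
Correction k=2: B_{4}/4! · (f^{(3)}(38) − f^{(3)}(3)) = −1/720 · (6.00000 − 6.00000) = 0.00000.
Running total after k=2: 549072.
Correction k=3: B_{6}/6! · (f^{(5)}(38) − f^{(5)}(3)) = 1/30240 · (0.00000 − 0.00000) = 0.00000.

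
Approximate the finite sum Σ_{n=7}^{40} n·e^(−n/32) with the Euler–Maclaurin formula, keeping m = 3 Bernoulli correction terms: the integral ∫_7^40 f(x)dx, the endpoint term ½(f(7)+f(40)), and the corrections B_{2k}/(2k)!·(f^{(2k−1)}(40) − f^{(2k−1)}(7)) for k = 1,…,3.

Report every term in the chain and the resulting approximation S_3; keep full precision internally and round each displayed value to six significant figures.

S_3 ≈ 351.173

The integral term ∫_7^40 x·e^(−x/32) dx = 342.689.
Endpoint term: (f(7) + f(40))/2 = (5.62466 + 11.4602)/2 = 8.54242.
So far: 351.232.
Correction k=1: B_{2}/2! · (f^{(1)}(40) − f^{(1)}(7)) = 1/12 · (-0.0716262 − 0.627752) = -0.0582815.
Partial sum through k=1: 351.173.
Correction k=2: B_{4}/4! · (f^{(3)}(40) − f^{(3)}(7)) = −1/720 · (0.000489632 − 0.00218242) = 2.35109e-06.
Partial sum through k=2: 351.173.
Correction k=3: B_{6}/6! · (f^{(5)}(40) − f^{(5)}(7)) = 1/30240 · (1.02462e-06 − 3.66387e-06) = -8.72766e-11.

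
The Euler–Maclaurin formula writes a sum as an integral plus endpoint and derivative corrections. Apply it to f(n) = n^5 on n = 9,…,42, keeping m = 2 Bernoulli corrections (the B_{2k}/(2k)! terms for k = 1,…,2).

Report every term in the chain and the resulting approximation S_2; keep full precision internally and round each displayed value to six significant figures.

The integral term ∫_9^42 x^5 dx = 9.14750e+08.
Boundary: ½(f(9) + f(42)) = ½(59049.0 + 1.30691e+08) = 6.53751e+07.
Integral + boundary = 9.80125e+08.
k=1: B_{2}/(2)! × [f^{(1)}(42) − f^{(1)}(9)] = 1/12 × (1.55585e+07 − 32805.0) = 1.29381e+06.
After k=1: 9.81419e+08.
k=2: B_{4}/(4)! × [f^{(3)}(42) − f^{(3)}(9)] = −1/720 × (105840 − 4860.00) = -140.250.

S_2 ≈ 9.81419e+08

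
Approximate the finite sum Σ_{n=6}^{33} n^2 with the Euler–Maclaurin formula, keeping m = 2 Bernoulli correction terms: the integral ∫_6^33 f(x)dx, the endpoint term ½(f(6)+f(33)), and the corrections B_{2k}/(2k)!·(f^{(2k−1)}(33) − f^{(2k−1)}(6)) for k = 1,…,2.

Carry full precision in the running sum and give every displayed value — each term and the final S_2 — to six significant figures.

∫_6^33 x^2 dx evaluates to 11907.0.
Endpoint term: (f(6) + f(33))/2 = (36.0000 + 1089.00)/2 = 562.500.
Running total after boundary: 12469.5.
Order-1 term: 1/12 · (66.0000 − 12.0000) = 4.50000.
Partial sum through k=1: 12474.0.
Order-2 term: −1/720 · (0.00000 − 0.00000) = 0.00000.

S_2 ≈ 12474.0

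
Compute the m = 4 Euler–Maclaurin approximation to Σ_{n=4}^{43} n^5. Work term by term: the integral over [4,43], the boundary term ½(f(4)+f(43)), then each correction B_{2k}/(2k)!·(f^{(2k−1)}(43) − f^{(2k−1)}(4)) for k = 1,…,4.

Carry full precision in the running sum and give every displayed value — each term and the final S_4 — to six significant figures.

S_4 ≈ 1.12849e+09

∫_4^43 x^5 dx evaluates to 1.05356e+09.
Boundary: ½(f(4) + f(43)) = ½(1024.00 + 1.47008e+08) = 7.35047e+07.
So far: 1.12706e+09.
Correction k=1: B_{2}/2! · (f^{(1)}(43) − f^{(1)}(4)) = 1/12 · (1.70940e+07 − 1280.00) = 1.42439e+06.
After k=1: 1.12849e+09.
Correction k=2: B_{4}/4! · (f^{(3)}(43) − f^{(3)}(4)) = −1/720 · (110940 − 960.000) = -152.750.
After k=2: 1.12849e+09.
Correction k=3: B_{6}/6! · (f^{(5)}(43) − f^{(5)}(4)) = 1/30240 · (120.000 − 120.000) = 0.00000.
After k=3: 1.12849e+09.
Correction k=4: B_{8}/8! · (f^{(7)}(43) − f^{(7)}(4)) = −1/1209600 · (0.00000 − 0.00000) = 0.00000.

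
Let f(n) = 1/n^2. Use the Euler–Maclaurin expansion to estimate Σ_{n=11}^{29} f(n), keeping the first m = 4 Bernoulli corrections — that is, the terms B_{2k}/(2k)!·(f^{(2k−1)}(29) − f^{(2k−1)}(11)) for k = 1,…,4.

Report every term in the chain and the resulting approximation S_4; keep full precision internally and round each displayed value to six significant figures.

The integral term ∫_11^29 1/x^2 dx = 0.0564263.
½[f(11) + f(29)] = ½[0.00826446 + 0.00118906] = 0.00472676.
Running total after boundary: 0.0611531.
Order-1 term: 1/12 · (-8.20042e-05 − (-0.00150263)) = 0.000118385.
Partial sum through k=1: 0.0612715.
Order-2 term: −1/720 · (-1.17010e-06 − (-0.000149021)) = -2.05349e-07.
Partial sum through k=2: 0.0612713.
Order-3 term: 1/30240 · (-4.17394e-08 − (-3.69474e-05)) = 1.22042e-09.
Partial sum through k=3: 0.0612713.
Order-4 term: −1/1209600 · (-2.77932e-09 − (-1.70996e-05)) = -1.41343e-11.

S_4 ≈ 0.0612713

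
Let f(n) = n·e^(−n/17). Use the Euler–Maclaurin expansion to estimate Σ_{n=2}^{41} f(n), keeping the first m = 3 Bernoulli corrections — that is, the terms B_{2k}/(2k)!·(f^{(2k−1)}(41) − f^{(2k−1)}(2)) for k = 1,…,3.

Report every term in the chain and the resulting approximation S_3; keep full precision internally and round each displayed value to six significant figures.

S_3 ≈ 201.399

Integral: ∫_2^41 x·e^(−x/17) dx = 198.748.
Endpoint term: (f(2) + f(41))/2 = (1.77802 + 3.67593)/2 = 2.72698.
Running total after boundary: 201.475.
Order-1 term: 1/12 · (-0.126574 − 0.784420) = -0.0759162.
After k=1: 201.399.
Order-2 term: −1/720 · (0.000182489 − 0.00886657) = 1.20612e-05.
After k=2: 201.399.
Order-3 term: 1/30240 · (2.77838e-06 − 5.19685e-05) = -1.62666e-09.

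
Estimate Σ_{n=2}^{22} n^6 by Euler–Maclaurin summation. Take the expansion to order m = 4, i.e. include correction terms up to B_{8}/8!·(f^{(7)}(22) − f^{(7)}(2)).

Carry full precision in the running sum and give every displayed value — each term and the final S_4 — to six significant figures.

S_4 ≈ 4.15602e+08

Integral: ∫_2^22 x^6 dx = 3.56337e+08.
Endpoint term: (f(2) + f(22))/2 = (64.0000 + 1.13380e+08)/2 = 5.66900e+07.
So far: 4.13027e+08.
k=1: B_{2}/(2)! × [f^{(1)}(22) − f^{(1)}(2)] = 1/12 × (3.09218e+07 − 192.000) = 2.57680e+06.
Partial sum through k=1: 4.15604e+08.
k=2: B_{4}/(4)! × [f^{(3)}(22) − f^{(3)}(2)] = −1/720 × (1.27776e+06 − 960.000) = -1773.33.
Partial sum through k=2: 4.15602e+08.
k=3: B_{6}/(6)! × [f^{(5)}(22) − f^{(5)}(2)] = 1/30240 × (15840.0 − 1440.00) = 0.476190.
Partial sum through k=3: 4.15602e+08.
k=4: B_{8}/(8)! × [f^{(7)}(22) − f^{(7)}(2)] = −1/1209600 × (0.00000 − 0.00000) = 0.00000.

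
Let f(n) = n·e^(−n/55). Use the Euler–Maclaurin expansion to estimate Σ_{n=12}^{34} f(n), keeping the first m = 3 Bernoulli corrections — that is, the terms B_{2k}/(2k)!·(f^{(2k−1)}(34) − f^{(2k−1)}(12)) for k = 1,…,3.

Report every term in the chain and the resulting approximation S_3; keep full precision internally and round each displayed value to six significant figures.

The integral term ∫_12^34 x·e^(−x/55) dx = 324.633.
½[f(12) + f(34)] = ½[9.64775 + 18.3234] = 13.9856.
Integral + boundary = 338.619.
Correction k=1: B_{2}/2! · (f^{(1)}(34) − f^{(1)}(12)) = 1/12 · (0.205771 − 0.628566) = -0.0352329.
Partial sum through k=1: 338.584.
Correction k=2: B_{4}/4! · (f^{(3)}(34) − f^{(3)}(12)) = −1/720 · (0.000424336 − 0.000739347) = 4.37514e-07.
Partial sum through k=2: 338.584.
Correction k=3: B_{6}/6! · (f^{(5)}(34) − f^{(5)}(12)) = 1/30240 · (2.58066e-07 − 4.20133e-07) = -5.35937e-12.

S_3 ≈ 338.584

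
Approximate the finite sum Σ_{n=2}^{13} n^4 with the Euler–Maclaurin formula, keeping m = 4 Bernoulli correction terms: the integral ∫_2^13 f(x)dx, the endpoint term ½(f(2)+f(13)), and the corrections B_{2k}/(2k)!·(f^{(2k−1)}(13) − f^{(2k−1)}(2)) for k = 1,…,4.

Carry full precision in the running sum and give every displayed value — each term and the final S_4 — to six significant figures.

∫_2^13 x^4 dx evaluates to 74252.2.
Boundary: ½(f(2) + f(13)) = ½(16.0000 + 28561.0) = 14288.5.
Integral + boundary = 88540.7.
k=1: B_{2}/(2)! × [f^{(1)}(13) − f^{(1)}(2)] = 1/12 × (8788.00 − 32.0000) = 729.667.
Running total after k=1: 89270.4.
k=2: B_{4}/(4)! × [f^{(3)}(13) − f^{(3)}(2)] = −1/720 × (312.000 − 48.0000) = -0.366667.
Running total after k=2: 89270.0.
k=3: B_{6}/(6)! × [f^{(5)}(13) − f^{(5)}(2)] = 1/30240 × (0.00000 − 0.00000) = 0.00000.
Running total after k=3: 89270.0.
k=4: B_{8}/(8)! × [f^{(7)}(13) − f^{(7)}(2)] = −1/1209600 × (0.00000 − 0.00000) = 0.00000.

S_4 ≈ 89270.0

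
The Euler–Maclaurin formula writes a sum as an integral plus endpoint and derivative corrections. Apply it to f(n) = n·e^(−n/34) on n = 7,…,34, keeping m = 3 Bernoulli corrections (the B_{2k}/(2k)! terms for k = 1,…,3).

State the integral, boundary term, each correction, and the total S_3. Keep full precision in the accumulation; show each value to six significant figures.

S_3 ≈ 293.128

Integral: ∫_7^34 x·e^(−x/34) dx = 284.080.
½[f(7) + f(34)] = ½[5.69750 + 12.5079] = 9.10270.
So far: 293.182.
Correction k=1: B_{2}/2! · (f^{(1)}(34) − f^{(1)}(7)) = 1/12 · (0.00000 − 0.646355) = -0.0538629.
Running total after k=1: 293.128.
Correction k=2: B_{4}/4! · (f^{(3)}(34) − f^{(3)}(7)) = −1/720 · (0.000636470 − 0.00196731) = 1.84839e-06.
Running total after k=2: 293.128.
Correction k=3: B_{6}/6! · (f^{(5)}(34) − f^{(5)}(7)) = 1/30240 · (1.10116e-06 − 2.91998e-06) = -6.01461e-11.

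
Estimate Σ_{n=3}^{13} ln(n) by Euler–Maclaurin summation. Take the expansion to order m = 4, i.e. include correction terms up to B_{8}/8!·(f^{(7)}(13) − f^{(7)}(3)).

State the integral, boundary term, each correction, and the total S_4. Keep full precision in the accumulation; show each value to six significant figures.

S_4 ≈ 21.8590

Integral: ∫_3^13 ln(x) dx = 20.0485.
Boundary: ½(f(3) + f(13)) = ½(1.09861 + 2.56495) = 1.83178.
Running total after boundary: 21.8803.
Order-1 term: 1/12 · (0.0769231 − 0.333333) = -0.0213675.
Running total after k=1: 21.8589.
Order-2 term: −1/720 · (0.000910332 − 0.0740741) = 0.000101616.
Running total after k=2: 21.8590.
Order-3 term: 1/30240 · (6.46390e-05 − 0.0987654) = -3.26392e-06.
Running total after k=3: 21.8590.
Order-4 term: −1/1209600 · (1.14744e-05 − 0.329218) = 2.72162e-07.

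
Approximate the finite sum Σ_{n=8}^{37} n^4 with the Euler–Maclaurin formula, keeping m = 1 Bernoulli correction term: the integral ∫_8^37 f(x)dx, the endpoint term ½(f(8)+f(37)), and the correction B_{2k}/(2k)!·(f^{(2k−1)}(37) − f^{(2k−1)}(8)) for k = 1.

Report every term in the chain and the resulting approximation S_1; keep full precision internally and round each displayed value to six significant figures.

∫_8^37 x^4 dx evaluates to 1.38622e+07.
½[f(8) + f(37)] = ½[4096.00 + 1.87416e+06] = 939128.
Running total after boundary: 1.48014e+07.
k=1: B_{2}/(2)! × [f^{(1)}(37) − f^{(1)}(8)] = 1/12 × (202612 − 2048.00) = 16713.7.

S_1 ≈ 1.48181e+07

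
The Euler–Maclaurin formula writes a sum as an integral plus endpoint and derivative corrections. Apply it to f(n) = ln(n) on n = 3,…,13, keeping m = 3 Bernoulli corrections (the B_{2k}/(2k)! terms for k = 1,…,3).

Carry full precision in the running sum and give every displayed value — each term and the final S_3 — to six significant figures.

S_3 ≈ 21.8590

The integral term ∫_3^13 ln(x) dx = 20.0485.
½[f(3) + f(13)] = ½[1.09861 + 2.56495] = 1.83178.
So far: 21.8803.
Order-1 term: 1/12 · (0.0769231 − 0.333333) = -0.0213675.
After k=1: 21.8589.
Order-2 term: −1/720 · (0.000910332 − 0.0740741) = 0.000101616.
After k=2: 21.8590.
Order-3 term: 1/30240 · (6.46390e-05 − 0.0987654) = -3.26392e-06.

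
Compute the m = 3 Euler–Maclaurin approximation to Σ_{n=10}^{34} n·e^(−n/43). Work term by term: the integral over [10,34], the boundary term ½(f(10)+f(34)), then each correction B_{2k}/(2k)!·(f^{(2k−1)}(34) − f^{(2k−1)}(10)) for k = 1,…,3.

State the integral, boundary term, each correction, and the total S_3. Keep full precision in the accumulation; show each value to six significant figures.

∫_10^34 x·e^(−x/43) dx evaluates to 304.484.
½[f(10) + f(34)] = ½[7.92504 + 15.4200] = 11.6725.
Integral + boundary = 316.156.
Correction k=1: B_{2}/2! · (f^{(1)}(34) − f^{(1)}(10)) = 1/12 · (0.0949245 − 0.608200) = -0.0427730.
Partial sum through k=1: 316.113.
Correction k=2: B_{4}/4! · (f^{(3)}(34) − f^{(3)}(10)) = −1/720 · (0.000541904 − 0.00118616) = 8.94798e-07.
Partial sum through k=2: 316.113.
Correction k=3: B_{6}/6! · (f^{(5)}(34) − f^{(5)}(10)) = 1/30240 · (5.58394e-07 − 1.10513e-06) = -1.80799e-11.

S_3 ≈ 316.113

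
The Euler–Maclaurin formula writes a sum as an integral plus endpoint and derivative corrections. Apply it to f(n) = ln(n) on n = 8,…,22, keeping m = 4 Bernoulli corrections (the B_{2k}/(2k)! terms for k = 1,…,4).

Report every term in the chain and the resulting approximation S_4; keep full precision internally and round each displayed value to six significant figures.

S_4 ≈ 39.9460

Integral: ∫_8^22 ln(x) dx = 37.3674.
Endpoint term: (f(8) + f(22))/2 = (2.07944 + 3.09104)/2 = 2.58524.
Integral + boundary = 39.9526.
k=1: B_{2}/(2)! × [f^{(1)}(22) − f^{(1)}(8)] = 1/12 × (0.0454545 − 0.125000) = -0.00662879.
After k=1: 39.9460.
k=2: B_{4}/(4)! × [f^{(3)}(22) − f^{(3)}(8)] = −1/720 × (0.000187829 − 0.00390625) = 5.16447e-06.
After k=2: 39.9460.
k=3: B_{6}/(6)! × [f^{(5)}(22) − f^{(5)}(8)] = 1/30240 × (4.65691e-06 − 0.000732422) = -2.40663e-08.
After k=3: 39.9460.
k=4: B_{8}/(8)! × [f^{(7)}(22) − f^{(7)}(8)] = −1/1209600 × (2.88651e-07 − 0.000343323) = 2.83593e-10.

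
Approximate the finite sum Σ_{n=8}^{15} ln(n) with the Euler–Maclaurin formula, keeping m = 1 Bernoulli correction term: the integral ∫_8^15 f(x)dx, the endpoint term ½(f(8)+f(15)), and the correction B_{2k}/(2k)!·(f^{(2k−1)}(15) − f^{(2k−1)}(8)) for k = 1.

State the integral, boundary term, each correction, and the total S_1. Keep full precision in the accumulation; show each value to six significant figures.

Integral: ∫_8^15 ln(x) dx = 16.9852.
Boundary: ½(f(8) + f(15)) = ½(2.07944 + 2.70805) = 2.39375.
Running total after boundary: 19.3790.
Correction k=1: B_{2}/2! · (f^{(1)}(15) − f^{(1)}(8)) = 1/12 · (0.0666667 − 0.125000) = -0.00486111.

S_1 ≈ 19.3741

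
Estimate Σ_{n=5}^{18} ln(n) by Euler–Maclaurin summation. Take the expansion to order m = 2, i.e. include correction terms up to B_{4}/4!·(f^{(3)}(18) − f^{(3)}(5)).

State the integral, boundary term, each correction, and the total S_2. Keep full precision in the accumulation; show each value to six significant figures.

S_2 ≈ 33.2174

The integral term ∫_5^18 ln(x) dx = 30.9795.
½[f(5) + f(18)] = ½[1.60944 + 2.89037] = 2.24990.
So far: 33.2294.
Correction k=1: B_{2}/2! · (f^{(1)}(18) − f^{(1)}(5)) = 1/12 · (0.0555556 − 0.200000) = -0.0120370.
Partial sum through k=1: 33.2174.
Correction k=2: B_{4}/4! · (f^{(3)}(18) − f^{(3)}(5)) = −1/720 · (0.000342936 − 0.0160000) = 2.17459e-05.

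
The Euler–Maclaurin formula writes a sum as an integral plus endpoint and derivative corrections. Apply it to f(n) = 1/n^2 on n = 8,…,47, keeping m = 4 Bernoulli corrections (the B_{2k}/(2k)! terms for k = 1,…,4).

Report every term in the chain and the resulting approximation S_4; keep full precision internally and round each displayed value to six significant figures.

S_4 ≈ 0.112085

The integral term ∫_8^47 1/x^2 dx = 0.103723.
½[f(8) + f(47)] = ½[0.0156250 + 0.000452694] = 0.00803885.
Running total after boundary: 0.111762.
Order-1 term: 1/12 · (-1.92636e-05 − (-0.00390625)) = 0.000323916.
After k=1: 0.112086.
Order-2 term: −1/720 · (-1.04646e-07 − (-0.000732422)) = -1.01711e-06.
After k=2: 0.112085.
Order-3 term: 1/30240 · (-1.42117e-09 − (-0.000343323)) = 1.13532e-08.
After k=3: 0.112085.
Order-4 term: −1/1209600 · (-3.60280e-11 − (-0.000300407)) = -2.48353e-10.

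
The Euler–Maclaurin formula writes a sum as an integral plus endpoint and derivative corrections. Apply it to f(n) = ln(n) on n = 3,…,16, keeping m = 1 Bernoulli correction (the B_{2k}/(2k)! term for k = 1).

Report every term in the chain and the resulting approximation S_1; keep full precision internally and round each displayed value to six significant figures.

S_1 ≈ 29.9786

Integral: ∫_3^16 ln(x) dx = 28.0656.
Endpoint term: (f(3) + f(16))/2 = (1.09861 + 2.77259)/2 = 1.93560.
Integral + boundary = 30.0012.
Correction k=1: B_{2}/2! · (f^{(1)}(16) − f^{(1)}(3)) = 1/12 · (0.0625000 − 0.333333) = -0.0225694.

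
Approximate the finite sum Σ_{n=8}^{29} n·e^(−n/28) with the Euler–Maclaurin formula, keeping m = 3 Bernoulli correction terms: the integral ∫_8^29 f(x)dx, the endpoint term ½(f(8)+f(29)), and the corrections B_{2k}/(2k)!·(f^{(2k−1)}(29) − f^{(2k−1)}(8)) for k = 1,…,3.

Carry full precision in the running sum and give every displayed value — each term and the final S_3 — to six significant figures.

∫_8^29 x·e^(−x/28) dx evaluates to 190.953.
Endpoint term: (f(8) + f(29))/2 = (6.01182 + 10.2942)/2 = 8.15301.
Integral + boundary = 199.106.
Order-1 term: 1/12 · (-0.0126776 − 0.536769) = -0.0457873.
Partial sum through k=1: 199.060.
Order-2 term: −1/720 · (0.000889372 − 0.00260169) = 2.37822e-06.
Partial sum through k=2: 199.060.
Order-3 term: 1/30240 · (2.28943e-06 − 5.76368e-06) = -1.14889e-10.

S_3 ≈ 199.060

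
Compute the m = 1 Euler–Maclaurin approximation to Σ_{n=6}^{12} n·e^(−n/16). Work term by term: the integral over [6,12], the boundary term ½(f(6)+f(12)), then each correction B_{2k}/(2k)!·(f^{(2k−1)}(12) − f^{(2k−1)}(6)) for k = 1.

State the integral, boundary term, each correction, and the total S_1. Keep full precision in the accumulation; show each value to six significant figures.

Integral: ∫_6^12 x·e^(−x/16) dx = 30.3056.
Boundary: ½(f(6) + f(12)) = ½(4.12374 + 5.66840) = 4.89607.
Running total after boundary: 35.2017.
Correction k=1: B_{2}/2! · (f^{(1)}(12) − f^{(1)}(6)) = 1/12 · (0.118092 − 0.429556) = -0.0259553.

S_1 ≈ 35.1757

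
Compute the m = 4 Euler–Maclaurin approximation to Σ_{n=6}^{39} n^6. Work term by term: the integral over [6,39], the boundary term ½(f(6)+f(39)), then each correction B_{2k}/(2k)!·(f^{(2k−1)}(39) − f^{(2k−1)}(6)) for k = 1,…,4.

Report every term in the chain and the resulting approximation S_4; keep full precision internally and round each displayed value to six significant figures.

S_4 ≈ 2.14089e+10

Integral: ∫_6^39 x^6 dx = 1.96044e+10.
Endpoint term: (f(6) + f(39))/2 = (46656.0 + 3.51874e+09)/2 = 1.75940e+09.
Integral + boundary = 2.13638e+10.
Order-1 term: 1/12 · (5.41345e+08 − 46656.0) = 4.51082e+07.
Partial sum through k=1: 2.14089e+10.
Order-2 term: −1/720 · (7.11828e+06 − 25920.0) = -9850.50.
Partial sum through k=2: 2.14089e+10.
Order-3 term: 1/30240 · (28080.0 − 4320.00) = 0.785714.
Partial sum through k=3: 2.14089e+10.
Order-4 term: −1/1209600 · (0.00000 − 0.00000) = 0.00000.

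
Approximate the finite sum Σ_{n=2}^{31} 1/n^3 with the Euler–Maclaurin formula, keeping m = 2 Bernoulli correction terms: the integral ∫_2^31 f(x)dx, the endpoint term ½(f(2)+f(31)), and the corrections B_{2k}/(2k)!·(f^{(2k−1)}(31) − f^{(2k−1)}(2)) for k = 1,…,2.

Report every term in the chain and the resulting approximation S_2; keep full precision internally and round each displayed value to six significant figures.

S_2 ≈ 0.201319

Integral: ∫_2^31 1/x^3 dx = 0.124480.
½[f(2) + f(31)] = ½[0.125000 + 3.35672e-05] = 0.0625168.
Integral + boundary = 0.186996.
Correction k=1: B_{2}/2! · (f^{(1)}(31) − f^{(1)}(2)) = 1/12 · (-3.24844e-06 − (-0.187500)) = 0.0156247.
Partial sum through k=1: 0.202621.
Correction k=2: B_{4}/4! · (f^{(3)}(31) − f^{(3)}(2)) = −1/720 · (-6.76054e-08 − (-0.937500)) = -0.00130208.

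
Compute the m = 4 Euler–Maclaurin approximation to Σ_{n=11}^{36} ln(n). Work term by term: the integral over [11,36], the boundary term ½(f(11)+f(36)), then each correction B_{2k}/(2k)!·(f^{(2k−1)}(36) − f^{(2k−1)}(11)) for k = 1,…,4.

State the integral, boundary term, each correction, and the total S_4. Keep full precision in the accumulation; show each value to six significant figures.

S_4 ≈ 80.6153

∫_11^36 ln(x) dx evaluates to 77.6298.
Endpoint term: (f(11) + f(36))/2 = (2.39790 + 3.58352)/2 = 2.99071.
Integral + boundary = 80.6205.
Correction k=1: B_{2}/2! · (f^{(1)}(36) − f^{(1)}(11)) = 1/12 · (0.0277778 − 0.0909091) = -0.00526094.
Running total after k=1: 80.6153.
Correction k=2: B_{4}/4! · (f^{(3)}(36) − f^{(3)}(11)) = −1/720 · (4.28669e-05 − 0.00150263) = 2.02745e-06.
Running total after k=2: 80.6153.
Correction k=3: B_{6}/6! · (f^{(5)}(36) − f^{(5)}(11)) = 1/30240 · (3.96916e-07 − 0.000149021) = -4.91482e-09.
Running total after k=3: 80.6153.
Correction k=4: B_{8}/8! · (f^{(7)}(36) − f^{(7)}(11)) = −1/1209600 · (9.18787e-09 − 3.69474e-05) = 3.05375e-11.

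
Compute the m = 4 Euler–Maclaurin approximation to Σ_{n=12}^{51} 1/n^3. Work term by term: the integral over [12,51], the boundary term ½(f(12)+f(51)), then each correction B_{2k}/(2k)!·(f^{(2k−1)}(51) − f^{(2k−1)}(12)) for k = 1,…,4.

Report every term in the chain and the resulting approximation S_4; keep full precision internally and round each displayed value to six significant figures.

S_4 ≈ 0.00358510

∫_12^51 1/x^3 dx evaluates to 0.00327999.
Endpoint term: (f(12) + f(51))/2 = (0.000578704 + 7.53858e-06)/2 = 0.000293121.
So far: 0.00357311.
k=1: B_{2}/(2)! × [f^{(1)}(51) − f^{(1)}(12)] = 1/12 × (-4.43446e-07 − (-0.000144676)) = 1.20194e-05.
After k=1: 0.00358513.
k=2: B_{4}/(4)! × [f^{(3)}(51) − f^{(3)}(12)] = −1/720 × (-3.40981e-09 − (-2.00939e-05)) = -2.79034e-08.
After k=2: 0.00358510.
k=3: B_{6}/(6)! × [f^{(5)}(51) − f^{(5)}(12)] = 1/30240 × (-5.50604e-11 − (-5.86071e-06)) = 1.93805e-10.
After k=3: 0.00358510.
k=4: B_{8}/(8)! × [f^{(7)}(51) − f^{(7)}(12)] = −1/1209600 × (-1.52416e-12 − (-2.93036e-06)) = -2.42258e-12.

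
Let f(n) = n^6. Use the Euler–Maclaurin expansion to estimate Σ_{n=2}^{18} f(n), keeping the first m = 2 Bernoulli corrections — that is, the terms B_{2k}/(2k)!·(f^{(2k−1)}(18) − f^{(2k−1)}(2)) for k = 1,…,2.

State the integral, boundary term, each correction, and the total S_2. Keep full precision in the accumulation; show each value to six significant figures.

S_2 ≈ 1.05410e+08

The integral term ∫_2^18 x^6 dx = 8.74600e+07.
Endpoint term: (f(2) + f(18))/2 = (64.0000 + 3.40122e+07)/2 = 1.70061e+07.
So far: 1.04466e+08.
Correction k=1: B_{2}/2! · (f^{(1)}(18) − f^{(1)}(2)) = 1/12 · (1.13374e+07 − 192.000) = 944768.
After k=1: 1.05411e+08.
Correction k=2: B_{4}/4! · (f^{(3)}(18) − f^{(3)}(2)) = −1/720 · (699840 − 960.000) = -970.667.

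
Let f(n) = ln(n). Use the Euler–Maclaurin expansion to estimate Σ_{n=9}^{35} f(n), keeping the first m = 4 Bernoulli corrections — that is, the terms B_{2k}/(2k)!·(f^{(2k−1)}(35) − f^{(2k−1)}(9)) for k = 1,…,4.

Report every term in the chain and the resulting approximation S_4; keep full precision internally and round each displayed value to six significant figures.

S_4 ≈ 81.5316

∫_9^35 ln(x) dx evaluates to 78.6622.
Boundary: ½(f(9) + f(35)) = ½(2.19722 + 3.55535) = 2.87629.
So far: 81.5384.
k=1: B_{2}/(2)! × [f^{(1)}(35) − f^{(1)}(9)] = 1/12 × (0.0285714 − 0.111111) = -0.00687831.
After k=1: 81.5316.
k=2: B_{4}/(4)! × [f^{(3)}(35) − f^{(3)}(9)] = −1/720 × (4.66472e-05 − 0.00274348) = 3.74561e-06.
After k=2: 81.5316.
k=3: B_{6}/(6)! × [f^{(5)}(35) − f^{(5)}(9)] = 1/30240 × (4.56952e-07 − 0.000406442) = -1.34254e-08.
After k=3: 81.5316.
k=4: B_{8}/(8)! × [f^{(7)}(35) − f^{(7)}(9)] = −1/1209600 × (1.11907e-08 − 0.000150534) = 1.24440e-10.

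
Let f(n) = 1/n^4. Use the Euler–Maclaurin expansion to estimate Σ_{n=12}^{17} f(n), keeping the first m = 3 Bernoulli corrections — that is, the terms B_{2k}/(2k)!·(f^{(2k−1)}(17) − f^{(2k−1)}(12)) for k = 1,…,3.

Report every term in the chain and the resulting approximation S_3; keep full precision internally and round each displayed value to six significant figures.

S_3 ≈ 0.000156254

∫_12^17 1/x^4 dx evaluates to 0.000125054.
Endpoint term: (f(12) + f(17))/2 = (4.82253e-05 + 1.19730e-05)/2 = 3.00992e-05.
Running total after boundary: 0.000155153.
k=1: B_{2}/(2)! × [f^{(1)}(17) − f^{(1)}(12)] = 1/12 × (-2.81719e-06 − (-1.60751e-05)) = 1.10483e-06.
After k=1: 0.000156258.
k=2: B_{4}/(4)! × [f^{(3)}(17) − f^{(3)}(12)] = −1/720 × (-2.92441e-07 − (-3.34898e-06)) = -4.24519e-09.
After k=2: 0.000156254.
k=3: B_{6}/(6)! × [f^{(5)}(17) − f^{(5)}(12)] = 1/30240 × (-5.66668e-08 − (-1.30238e-06)) = 4.11943e-11.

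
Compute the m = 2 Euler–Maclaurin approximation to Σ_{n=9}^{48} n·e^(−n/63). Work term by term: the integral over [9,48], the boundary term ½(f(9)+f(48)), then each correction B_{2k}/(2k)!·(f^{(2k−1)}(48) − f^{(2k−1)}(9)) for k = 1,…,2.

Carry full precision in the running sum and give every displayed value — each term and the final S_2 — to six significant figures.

S_2 ≈ 683.041

Integral: ∫_9^48 x·e^(−x/63) dx = 667.990.
Boundary: ½(f(9) + f(48)) = ½(7.80190 + 22.4053) = 15.1036.
Integral + boundary = 683.094.
Order-1 term: 1/12 · (0.111137 − 0.743038) = -0.0526584.
After k=1: 683.041.
Order-2 term: −1/720 · (0.000263212 − 0.000624035) = 5.01142e-07.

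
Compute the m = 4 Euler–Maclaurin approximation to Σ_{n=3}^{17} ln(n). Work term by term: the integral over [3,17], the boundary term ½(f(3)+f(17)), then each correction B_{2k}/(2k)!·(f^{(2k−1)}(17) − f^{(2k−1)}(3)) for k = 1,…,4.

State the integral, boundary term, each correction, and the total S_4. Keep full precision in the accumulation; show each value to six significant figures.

S_4 ≈ 32.8119

Integral: ∫_3^17 ln(x) dx = 30.8688.
Endpoint term: (f(3) + f(17))/2 = (1.09861 + 2.83321)/2 = 1.96591.
Running total after boundary: 32.8347.
Order-1 term: 1/12 · (0.0588235 − 0.333333) = -0.0228758.
After k=1: 32.8118.
Order-2 term: −1/720 · (0.000407083 − 0.0740741) = 0.000102315.
After k=2: 32.8119.
Order-3 term: 1/30240 · (1.69031e-05 − 0.0987654) = -3.26549e-06.
After k=3: 32.8119.
Order-4 term: −1/1209600 · (1.75465e-06 − 0.329218) = 2.72170e-07.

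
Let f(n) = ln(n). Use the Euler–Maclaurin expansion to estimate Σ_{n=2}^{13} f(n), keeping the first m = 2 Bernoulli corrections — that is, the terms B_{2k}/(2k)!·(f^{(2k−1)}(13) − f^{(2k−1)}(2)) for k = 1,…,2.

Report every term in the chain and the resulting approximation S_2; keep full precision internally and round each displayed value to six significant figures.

∫_2^13 ln(x) dx evaluates to 20.9580.
½[f(2) + f(13)] = ½[0.693147 + 2.56495] = 1.62905.
Integral + boundary = 22.5871.
k=1: B_{2}/(2)! × [f^{(1)}(13) − f^{(1)}(2)] = 1/12 × (0.0769231 − 0.500000) = -0.0352564.
After k=1: 22.5518.
k=2: B_{4}/(4)! × [f^{(3)}(13) − f^{(3)}(2)] = −1/720 × (0.000910332 − 0.250000) = 0.000345958.

S_2 ≈ 22.5522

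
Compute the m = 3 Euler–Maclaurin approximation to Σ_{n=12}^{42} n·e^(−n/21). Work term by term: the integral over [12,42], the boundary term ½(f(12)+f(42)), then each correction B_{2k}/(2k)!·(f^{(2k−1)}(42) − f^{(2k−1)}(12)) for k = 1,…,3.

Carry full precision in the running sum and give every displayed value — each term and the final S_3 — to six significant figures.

S_3 ≈ 218.500

∫_12^42 x·e^(−x/21) dx evaluates to 212.301.
Boundary: ½(f(12) + f(42)) = ½(6.77662 + 5.68408) = 6.23035.
Integral + boundary = 218.531.
Order-1 term: 1/12 · (-0.135335 − 0.242022) = -0.0314464.
After k=1: 218.500.
Order-2 term: −1/720 · (0.000306883 − 0.00310988) = 3.89306e-06.
After k=2: 218.500.
Order-3 term: 1/30240 · (2.08764e-06 − 1.28593e-05) = -3.56207e-10.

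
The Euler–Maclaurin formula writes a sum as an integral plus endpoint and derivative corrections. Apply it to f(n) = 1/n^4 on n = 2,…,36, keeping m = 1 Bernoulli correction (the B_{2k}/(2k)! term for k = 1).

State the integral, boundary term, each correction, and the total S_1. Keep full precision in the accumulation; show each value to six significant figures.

Integral: ∫_2^36 1/x^4 dx = 0.0416595.
½[f(2) + f(36)] = ½[0.0625000 + 5.95374e-07] = 0.0312503.
Integral + boundary = 0.0729098.
k=1: B_{2}/(2)! × [f^{(1)}(36) − f^{(1)}(2)] = 1/12 × (-6.61527e-08 − (-0.125000)) = 0.0104167.

S_1 ≈ 0.0833265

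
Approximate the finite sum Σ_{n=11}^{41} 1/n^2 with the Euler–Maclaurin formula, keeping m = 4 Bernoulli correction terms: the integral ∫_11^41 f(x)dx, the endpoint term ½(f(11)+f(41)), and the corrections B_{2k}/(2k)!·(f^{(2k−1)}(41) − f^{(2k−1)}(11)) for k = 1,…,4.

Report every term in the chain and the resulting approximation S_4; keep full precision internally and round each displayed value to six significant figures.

S_4 ≈ 0.0710711

∫_11^41 1/x^2 dx evaluates to 0.0665188.
Boundary: ½(f(11) + f(41)) = ½(0.00826446 + 0.000594884) = 0.00442967.
So far: 0.0709485.
Correction k=1: B_{2}/2! · (f^{(1)}(41) − f^{(1)}(11)) = 1/12 · (-2.90187e-05 − (-0.00150263)) = 0.000122801.
Partial sum through k=1: 0.0710713.
Correction k=2: B_{4}/4! · (f^{(3)}(41) − f^{(3)}(11)) = −1/720 · (-2.07153e-07 − (-0.000149021)) = -2.06686e-07.
Partial sum through k=2: 0.0710711.
Correction k=3: B_{6}/6! · (f^{(5)}(41) − f^{(5)}(11)) = 1/30240 · (-3.69697e-09 − (-3.69474e-05)) = 1.22168e-09.
Partial sum through k=3: 0.0710711.
Correction k=4: B_{8}/8! · (f^{(7)}(41) − f^{(7)}(11)) = −1/1209600 · (-1.23159e-10 − (-1.70996e-05)) = -1.41365e-11.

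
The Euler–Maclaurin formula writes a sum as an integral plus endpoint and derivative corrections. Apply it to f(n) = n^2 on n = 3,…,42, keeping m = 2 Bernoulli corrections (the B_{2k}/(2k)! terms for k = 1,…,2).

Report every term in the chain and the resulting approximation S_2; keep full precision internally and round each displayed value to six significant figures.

S_2 ≈ 25580.0

Integral: ∫_3^42 x^2 dx = 24687.0.
Boundary: ½(f(3) + f(42)) = ½(9.00000 + 1764.00) = 886.500.
Integral + boundary = 25573.5.
k=1: B_{2}/(2)! × [f^{(1)}(42) − f^{(1)}(3)] = 1/12 × (84.0000 − 6.00000) = 6.50000.
Partial sum through k=1: 25580.0.
k=2: B_{4}/(4)! × [f^{(3)}(42) − f^{(3)}(3)] = −1/720 × (0.00000 − 0.00000) = 0.00000.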